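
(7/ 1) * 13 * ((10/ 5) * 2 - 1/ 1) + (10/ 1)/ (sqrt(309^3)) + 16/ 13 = 10 * sqrt(309)/ 95481 + 3565/ 13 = 274.23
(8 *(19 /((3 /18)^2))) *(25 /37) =136800 /37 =3697.30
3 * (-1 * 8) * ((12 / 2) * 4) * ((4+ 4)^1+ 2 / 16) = -4680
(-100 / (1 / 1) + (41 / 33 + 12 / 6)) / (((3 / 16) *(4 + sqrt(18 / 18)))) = -51088 / 495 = -103.21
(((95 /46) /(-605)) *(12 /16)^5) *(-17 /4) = 78489 /22798336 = 0.00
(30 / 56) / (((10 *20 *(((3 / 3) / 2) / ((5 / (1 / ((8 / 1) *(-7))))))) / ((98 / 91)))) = -21 / 13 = -1.62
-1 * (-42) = 42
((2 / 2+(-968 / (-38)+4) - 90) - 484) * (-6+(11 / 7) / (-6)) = 2716001 / 798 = 3403.51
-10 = -10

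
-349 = -349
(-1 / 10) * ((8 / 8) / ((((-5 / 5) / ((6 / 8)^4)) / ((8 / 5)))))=81 / 1600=0.05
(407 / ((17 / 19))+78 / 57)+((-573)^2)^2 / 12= 11606459960757 / 1292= 8983328143.00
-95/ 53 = -1.79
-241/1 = -241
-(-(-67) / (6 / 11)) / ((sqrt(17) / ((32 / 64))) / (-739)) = 544643*sqrt(17) / 204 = 11007.94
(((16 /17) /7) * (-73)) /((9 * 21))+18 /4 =200083 /44982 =4.45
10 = 10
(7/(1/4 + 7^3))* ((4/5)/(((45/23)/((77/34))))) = 99176/5251725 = 0.02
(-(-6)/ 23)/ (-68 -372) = -3/ 5060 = -0.00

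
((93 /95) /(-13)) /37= -93 /45695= -0.00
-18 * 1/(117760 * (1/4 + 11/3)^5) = -4374/26374675805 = -0.00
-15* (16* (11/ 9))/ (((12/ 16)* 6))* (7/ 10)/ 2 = -22.81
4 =4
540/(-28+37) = 60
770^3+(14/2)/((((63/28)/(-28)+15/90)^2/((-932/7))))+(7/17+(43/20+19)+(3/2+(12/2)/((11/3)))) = 1435558064574731/3145340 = 456407912.84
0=0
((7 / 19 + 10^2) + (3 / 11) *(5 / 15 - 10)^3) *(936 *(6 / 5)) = -163970.48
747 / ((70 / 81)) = 60507 / 70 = 864.39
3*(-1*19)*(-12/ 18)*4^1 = 152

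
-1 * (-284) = 284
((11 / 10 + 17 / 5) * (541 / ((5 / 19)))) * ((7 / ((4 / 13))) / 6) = 2806167 / 80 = 35077.09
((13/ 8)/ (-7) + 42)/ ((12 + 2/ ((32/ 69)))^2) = 74848/ 476847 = 0.16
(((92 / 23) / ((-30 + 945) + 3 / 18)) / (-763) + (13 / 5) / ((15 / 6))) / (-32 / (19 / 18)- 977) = -0.00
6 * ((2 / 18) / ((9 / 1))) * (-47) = -94 / 27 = -3.48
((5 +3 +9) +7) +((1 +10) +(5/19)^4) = 4561860/130321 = 35.00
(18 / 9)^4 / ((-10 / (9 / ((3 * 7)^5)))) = -0.00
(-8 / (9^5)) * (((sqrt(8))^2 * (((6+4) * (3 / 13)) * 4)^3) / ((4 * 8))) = -128000 / 4804839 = -0.03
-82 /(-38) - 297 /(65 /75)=-84112 /247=-340.53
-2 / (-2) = 1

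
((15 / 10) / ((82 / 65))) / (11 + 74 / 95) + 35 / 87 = 2678245 / 5321964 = 0.50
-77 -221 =-298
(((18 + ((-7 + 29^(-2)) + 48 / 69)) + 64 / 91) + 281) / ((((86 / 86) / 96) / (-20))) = -991577735040 / 1760213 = -563328.26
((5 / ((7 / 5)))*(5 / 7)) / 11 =125 / 539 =0.23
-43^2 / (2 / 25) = -46225 / 2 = -23112.50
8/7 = 1.14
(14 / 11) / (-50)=-7 / 275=-0.03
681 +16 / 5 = 3421 / 5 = 684.20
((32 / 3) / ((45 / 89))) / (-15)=-2848 / 2025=-1.41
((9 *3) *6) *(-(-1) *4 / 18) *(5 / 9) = 20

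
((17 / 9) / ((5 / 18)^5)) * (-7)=-24984288 / 3125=-7994.97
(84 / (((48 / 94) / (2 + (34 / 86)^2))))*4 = 1418.85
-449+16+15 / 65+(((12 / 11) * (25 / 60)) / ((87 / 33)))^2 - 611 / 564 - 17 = -59146153 / 131196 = -450.82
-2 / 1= -2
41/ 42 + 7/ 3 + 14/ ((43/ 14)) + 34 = 75613/ 1806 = 41.87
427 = 427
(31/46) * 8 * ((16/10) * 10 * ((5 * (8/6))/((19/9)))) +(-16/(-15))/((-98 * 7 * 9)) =5512143704/20235285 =272.40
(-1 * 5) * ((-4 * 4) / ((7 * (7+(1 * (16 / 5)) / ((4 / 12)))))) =400 / 581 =0.69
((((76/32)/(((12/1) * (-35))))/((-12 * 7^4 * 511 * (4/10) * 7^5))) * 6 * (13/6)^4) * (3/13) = 41743/23945078848223232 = 0.00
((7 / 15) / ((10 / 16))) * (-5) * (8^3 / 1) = -28672 / 15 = -1911.47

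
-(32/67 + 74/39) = -6206/2613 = -2.38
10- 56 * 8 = -438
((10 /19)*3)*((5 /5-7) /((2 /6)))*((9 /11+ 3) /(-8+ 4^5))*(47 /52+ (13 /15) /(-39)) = -129969 /1380236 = -0.09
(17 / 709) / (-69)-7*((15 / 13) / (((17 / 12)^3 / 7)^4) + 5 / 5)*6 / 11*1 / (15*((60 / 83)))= -1038058772108754098334187 / 67930868880915845283050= -15.28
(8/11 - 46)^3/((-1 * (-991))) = -93.63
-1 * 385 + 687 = 302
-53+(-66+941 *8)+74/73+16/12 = 1623085/219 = 7411.35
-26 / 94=-0.28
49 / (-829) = -49 / 829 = -0.06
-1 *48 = -48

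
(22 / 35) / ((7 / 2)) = 44 / 245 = 0.18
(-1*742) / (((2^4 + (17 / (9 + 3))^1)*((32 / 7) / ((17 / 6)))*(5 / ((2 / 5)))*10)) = -44149 / 209000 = -0.21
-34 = -34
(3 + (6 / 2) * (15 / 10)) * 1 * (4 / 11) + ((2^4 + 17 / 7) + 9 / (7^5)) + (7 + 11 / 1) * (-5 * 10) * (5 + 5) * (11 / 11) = -1659981672 / 184877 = -8978.84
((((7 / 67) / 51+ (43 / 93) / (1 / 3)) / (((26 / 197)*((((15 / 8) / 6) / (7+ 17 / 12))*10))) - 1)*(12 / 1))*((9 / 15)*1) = 11298099724 / 57377125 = 196.91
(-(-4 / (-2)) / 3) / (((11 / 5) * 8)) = -5 / 132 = -0.04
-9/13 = -0.69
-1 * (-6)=6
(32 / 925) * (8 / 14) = 128 / 6475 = 0.02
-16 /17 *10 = -160 /17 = -9.41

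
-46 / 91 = -0.51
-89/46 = -1.93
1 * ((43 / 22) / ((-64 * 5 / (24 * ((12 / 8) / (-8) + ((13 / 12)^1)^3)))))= -80539 / 506880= -0.16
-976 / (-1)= 976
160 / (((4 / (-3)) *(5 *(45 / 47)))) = -376 / 15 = -25.07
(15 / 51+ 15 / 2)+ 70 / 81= 23845 / 2754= 8.66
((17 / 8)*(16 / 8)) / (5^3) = 17 / 500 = 0.03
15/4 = 3.75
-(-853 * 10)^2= -72760900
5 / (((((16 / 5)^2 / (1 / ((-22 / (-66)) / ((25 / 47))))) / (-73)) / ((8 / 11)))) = -41.37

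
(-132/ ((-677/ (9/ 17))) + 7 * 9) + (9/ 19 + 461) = 114709757/ 218671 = 524.58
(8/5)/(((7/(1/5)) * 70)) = 4/6125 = 0.00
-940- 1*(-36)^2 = -2236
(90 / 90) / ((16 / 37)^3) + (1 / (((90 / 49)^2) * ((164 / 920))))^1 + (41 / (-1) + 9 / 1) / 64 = 920182729 / 68014080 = 13.53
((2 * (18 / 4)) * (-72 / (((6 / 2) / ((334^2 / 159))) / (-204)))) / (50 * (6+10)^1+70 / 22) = 6007959936 / 156085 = 38491.59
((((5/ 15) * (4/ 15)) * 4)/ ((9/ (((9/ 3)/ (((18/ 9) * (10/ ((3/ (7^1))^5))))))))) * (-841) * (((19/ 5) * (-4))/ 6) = 383496/ 2100875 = 0.18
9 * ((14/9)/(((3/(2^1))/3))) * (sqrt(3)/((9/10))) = 53.89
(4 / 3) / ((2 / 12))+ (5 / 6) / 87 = 8.01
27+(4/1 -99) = -68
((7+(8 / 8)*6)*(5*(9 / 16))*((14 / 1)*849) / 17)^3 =42022780911993711375 / 2515456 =16705830239922.19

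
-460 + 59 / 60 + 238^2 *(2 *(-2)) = -13622101 / 60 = -227035.02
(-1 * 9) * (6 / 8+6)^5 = -129140163 / 1024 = -126113.44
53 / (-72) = -53 / 72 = -0.74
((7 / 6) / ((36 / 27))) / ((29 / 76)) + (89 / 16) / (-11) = 9123 / 5104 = 1.79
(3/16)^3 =27/4096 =0.01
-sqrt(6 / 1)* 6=-6* sqrt(6)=-14.70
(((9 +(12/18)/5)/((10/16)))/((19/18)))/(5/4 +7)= 8768/5225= 1.68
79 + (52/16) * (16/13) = 83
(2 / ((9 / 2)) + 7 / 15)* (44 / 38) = 902 / 855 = 1.05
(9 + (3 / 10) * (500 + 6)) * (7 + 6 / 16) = 11859 / 10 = 1185.90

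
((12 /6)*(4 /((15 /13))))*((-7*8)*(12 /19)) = -23296 /95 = -245.22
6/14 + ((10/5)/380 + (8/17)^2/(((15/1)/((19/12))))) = 1581641/3459330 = 0.46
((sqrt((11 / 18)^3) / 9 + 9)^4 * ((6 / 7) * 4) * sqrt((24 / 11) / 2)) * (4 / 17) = 3367327304 * sqrt(6) / 63241479 + 1464420293212537 * sqrt(33) / 1521400260303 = 5659.84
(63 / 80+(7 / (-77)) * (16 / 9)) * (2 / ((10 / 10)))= 4957 / 3960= 1.25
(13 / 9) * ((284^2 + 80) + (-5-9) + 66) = 1050244 / 9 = 116693.78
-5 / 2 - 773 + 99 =-1353 / 2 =-676.50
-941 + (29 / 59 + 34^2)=12714 / 59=215.49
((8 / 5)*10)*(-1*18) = -288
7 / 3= 2.33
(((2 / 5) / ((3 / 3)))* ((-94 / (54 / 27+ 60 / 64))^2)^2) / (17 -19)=-1048576 / 5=-209715.20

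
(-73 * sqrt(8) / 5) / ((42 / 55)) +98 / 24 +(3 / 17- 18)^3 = -333576787 / 58956- 803 * sqrt(2) / 21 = -5712.14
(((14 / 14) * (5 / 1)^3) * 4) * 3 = 1500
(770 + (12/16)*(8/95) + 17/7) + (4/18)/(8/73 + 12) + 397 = 3093786881/2645370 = 1169.51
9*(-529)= -4761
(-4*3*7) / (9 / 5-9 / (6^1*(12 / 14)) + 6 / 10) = -1680 / 13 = -129.23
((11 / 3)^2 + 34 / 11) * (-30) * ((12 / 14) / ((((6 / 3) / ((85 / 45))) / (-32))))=8905280 / 693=12850.33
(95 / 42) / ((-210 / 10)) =-95 / 882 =-0.11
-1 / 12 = -0.08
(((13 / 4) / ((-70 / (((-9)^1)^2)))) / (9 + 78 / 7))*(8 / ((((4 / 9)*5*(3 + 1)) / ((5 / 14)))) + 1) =-12987 / 52640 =-0.25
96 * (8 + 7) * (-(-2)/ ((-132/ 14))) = -3360/ 11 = -305.45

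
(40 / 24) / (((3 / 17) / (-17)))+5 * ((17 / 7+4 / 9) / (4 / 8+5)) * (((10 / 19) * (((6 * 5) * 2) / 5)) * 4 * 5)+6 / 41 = 91507567 / 539847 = 169.51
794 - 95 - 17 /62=698.73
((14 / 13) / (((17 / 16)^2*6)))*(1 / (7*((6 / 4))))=512 / 33813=0.02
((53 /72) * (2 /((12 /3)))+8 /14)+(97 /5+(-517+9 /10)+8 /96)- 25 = -2624213 /5040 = -520.68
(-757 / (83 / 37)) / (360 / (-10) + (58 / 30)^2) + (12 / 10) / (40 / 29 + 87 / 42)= 10.81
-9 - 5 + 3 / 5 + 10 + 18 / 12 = -19 / 10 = -1.90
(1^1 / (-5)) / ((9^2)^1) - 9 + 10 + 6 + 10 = 6884 / 405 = 17.00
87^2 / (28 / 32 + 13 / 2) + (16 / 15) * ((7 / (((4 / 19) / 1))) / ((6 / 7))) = 2834698 / 2655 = 1067.68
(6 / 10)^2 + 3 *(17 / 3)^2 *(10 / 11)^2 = 725767 / 9075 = 79.97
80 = 80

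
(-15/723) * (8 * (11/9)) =-0.20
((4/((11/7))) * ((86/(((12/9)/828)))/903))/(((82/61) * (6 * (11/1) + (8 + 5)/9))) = 454572/273757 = 1.66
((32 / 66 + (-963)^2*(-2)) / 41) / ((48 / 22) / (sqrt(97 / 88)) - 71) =979301408*sqrt(2134) / 2423736689 + 421528049806 / 661019097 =656.36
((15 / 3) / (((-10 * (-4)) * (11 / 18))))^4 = 6561 / 3748096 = 0.00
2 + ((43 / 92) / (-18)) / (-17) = 56347 / 28152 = 2.00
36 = 36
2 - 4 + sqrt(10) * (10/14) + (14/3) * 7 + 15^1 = 5 * sqrt(10)/7 + 137/3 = 47.93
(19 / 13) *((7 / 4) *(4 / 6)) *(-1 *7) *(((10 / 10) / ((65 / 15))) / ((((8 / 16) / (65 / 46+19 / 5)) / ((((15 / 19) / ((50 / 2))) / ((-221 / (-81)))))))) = -14276493 / 42951350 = -0.33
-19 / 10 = -1.90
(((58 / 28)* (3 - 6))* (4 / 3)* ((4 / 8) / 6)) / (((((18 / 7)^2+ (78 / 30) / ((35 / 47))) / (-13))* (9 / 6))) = 65975 / 111393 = 0.59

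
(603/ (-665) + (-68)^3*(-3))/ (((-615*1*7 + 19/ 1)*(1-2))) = 627291237/ 2850190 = 220.09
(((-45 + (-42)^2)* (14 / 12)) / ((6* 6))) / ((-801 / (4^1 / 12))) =-1337 / 57672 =-0.02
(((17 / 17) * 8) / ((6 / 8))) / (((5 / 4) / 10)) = 256 / 3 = 85.33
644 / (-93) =-644 / 93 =-6.92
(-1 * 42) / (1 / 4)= -168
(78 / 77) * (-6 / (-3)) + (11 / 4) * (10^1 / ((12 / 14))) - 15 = 17657 / 924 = 19.11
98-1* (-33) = 131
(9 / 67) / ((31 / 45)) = 405 / 2077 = 0.19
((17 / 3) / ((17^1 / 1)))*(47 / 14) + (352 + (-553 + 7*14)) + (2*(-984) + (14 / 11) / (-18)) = -2868953 / 1386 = -2069.95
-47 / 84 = -0.56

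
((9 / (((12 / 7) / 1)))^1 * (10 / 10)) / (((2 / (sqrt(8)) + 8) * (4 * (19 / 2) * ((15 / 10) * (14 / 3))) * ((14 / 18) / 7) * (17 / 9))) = 486 / 41021 - 243 * sqrt(2) / 328168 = 0.01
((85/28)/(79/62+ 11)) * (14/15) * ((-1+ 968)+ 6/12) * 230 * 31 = 1211796975/761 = 1592374.47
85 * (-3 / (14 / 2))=-255 / 7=-36.43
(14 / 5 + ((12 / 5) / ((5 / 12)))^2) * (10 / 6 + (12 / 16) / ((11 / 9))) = 3384143 / 41250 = 82.04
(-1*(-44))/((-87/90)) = -1320/29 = -45.52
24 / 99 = 8 / 33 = 0.24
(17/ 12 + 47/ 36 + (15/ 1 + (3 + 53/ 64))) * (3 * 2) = 12413/ 96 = 129.30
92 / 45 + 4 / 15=104 / 45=2.31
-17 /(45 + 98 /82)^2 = -28577 /3587236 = -0.01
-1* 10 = -10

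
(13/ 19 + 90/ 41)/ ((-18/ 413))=-926359/ 14022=-66.06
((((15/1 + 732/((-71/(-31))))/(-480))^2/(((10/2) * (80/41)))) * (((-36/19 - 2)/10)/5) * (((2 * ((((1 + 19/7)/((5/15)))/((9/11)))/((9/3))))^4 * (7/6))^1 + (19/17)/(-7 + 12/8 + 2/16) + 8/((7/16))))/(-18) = 466333843630013381894029/272267354353409856000000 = 1.71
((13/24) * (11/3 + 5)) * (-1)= -169/36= -4.69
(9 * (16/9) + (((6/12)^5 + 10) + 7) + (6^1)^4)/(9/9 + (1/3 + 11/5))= 637935/1696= 376.14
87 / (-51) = -29 / 17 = -1.71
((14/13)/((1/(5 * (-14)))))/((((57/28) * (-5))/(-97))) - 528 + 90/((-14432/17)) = -6665149009/5347056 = -1246.51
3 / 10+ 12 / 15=11 / 10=1.10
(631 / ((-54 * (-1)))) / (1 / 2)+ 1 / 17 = 10754 / 459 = 23.43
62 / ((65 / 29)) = 1798 / 65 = 27.66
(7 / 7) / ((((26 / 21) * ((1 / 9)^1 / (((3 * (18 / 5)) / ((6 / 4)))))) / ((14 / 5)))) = 47628 / 325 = 146.55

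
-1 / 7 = -0.14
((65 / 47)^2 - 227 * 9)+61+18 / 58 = -126826496 / 64061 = -1979.78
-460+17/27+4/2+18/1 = -11863/27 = -439.37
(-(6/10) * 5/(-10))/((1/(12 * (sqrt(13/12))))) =3 * sqrt(39)/5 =3.75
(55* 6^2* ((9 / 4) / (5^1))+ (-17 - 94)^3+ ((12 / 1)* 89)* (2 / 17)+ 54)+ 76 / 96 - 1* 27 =-557567317 / 408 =-1366586.56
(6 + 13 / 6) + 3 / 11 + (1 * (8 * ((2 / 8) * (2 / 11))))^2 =6223 / 726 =8.57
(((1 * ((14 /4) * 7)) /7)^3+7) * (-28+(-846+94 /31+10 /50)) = -53852631 /1240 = -43429.54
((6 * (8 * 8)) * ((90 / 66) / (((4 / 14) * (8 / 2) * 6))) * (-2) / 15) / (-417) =112 / 4587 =0.02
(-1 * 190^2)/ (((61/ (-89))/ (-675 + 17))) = -2114088200/ 61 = -34657183.61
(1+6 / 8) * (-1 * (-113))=791 / 4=197.75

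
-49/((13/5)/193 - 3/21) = 330995/874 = 378.71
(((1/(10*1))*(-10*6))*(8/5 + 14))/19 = -468/95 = -4.93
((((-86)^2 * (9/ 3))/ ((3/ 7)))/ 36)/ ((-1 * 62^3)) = -12943/ 2144952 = -0.01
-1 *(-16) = 16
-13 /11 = -1.18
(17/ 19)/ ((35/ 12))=204/ 665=0.31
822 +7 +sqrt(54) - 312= 3 * sqrt(6) +517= 524.35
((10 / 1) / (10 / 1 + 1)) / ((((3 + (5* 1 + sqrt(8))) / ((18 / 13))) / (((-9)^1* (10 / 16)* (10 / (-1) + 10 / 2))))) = 10125 / 2002 - 10125* sqrt(2) / 8008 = 3.27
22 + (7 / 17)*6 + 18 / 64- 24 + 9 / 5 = 6941 / 2720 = 2.55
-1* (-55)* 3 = 165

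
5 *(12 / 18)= 10 / 3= 3.33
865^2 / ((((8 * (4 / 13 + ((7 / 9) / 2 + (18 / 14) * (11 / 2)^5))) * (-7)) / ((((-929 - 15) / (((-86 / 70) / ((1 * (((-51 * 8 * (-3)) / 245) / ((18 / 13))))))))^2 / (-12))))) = 20321012387056742400 / 15366378890359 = 1322433.38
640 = 640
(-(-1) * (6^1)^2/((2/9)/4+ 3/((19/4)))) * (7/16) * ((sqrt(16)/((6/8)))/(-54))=-532/235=-2.26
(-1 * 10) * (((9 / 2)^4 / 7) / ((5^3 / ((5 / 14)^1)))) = -6561 / 3920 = -1.67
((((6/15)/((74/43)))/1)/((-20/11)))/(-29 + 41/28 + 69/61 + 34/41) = 752801/150605725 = 0.00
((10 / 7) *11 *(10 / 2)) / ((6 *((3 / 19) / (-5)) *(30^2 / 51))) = -17765 / 756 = -23.50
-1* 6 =-6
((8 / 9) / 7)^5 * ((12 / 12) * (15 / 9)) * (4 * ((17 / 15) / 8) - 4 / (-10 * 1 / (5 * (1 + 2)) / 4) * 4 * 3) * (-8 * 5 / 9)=-5673451520 / 80387359983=-0.07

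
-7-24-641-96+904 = 136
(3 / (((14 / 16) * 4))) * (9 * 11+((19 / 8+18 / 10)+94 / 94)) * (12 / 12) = 12501 / 140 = 89.29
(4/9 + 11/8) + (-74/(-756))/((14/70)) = 2.31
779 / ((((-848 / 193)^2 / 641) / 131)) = 2436584071841 / 719104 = 3388361.17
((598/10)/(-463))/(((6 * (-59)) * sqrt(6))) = 299 * sqrt(6)/4917060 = 0.00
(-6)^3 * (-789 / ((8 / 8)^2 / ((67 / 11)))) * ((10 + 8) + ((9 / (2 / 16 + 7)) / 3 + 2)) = 4430342304 / 209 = 21197810.07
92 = 92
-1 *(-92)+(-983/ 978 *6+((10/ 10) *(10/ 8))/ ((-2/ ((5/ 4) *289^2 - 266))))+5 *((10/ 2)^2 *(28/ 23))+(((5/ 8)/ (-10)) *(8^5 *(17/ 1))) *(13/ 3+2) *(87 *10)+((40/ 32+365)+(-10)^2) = -23021923999277/ 119968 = -191900540.14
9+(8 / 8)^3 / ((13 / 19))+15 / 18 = 881 / 78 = 11.29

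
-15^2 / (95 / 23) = -1035 / 19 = -54.47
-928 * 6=-5568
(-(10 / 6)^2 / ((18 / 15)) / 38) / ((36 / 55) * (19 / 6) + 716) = -6875 / 81041688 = -0.00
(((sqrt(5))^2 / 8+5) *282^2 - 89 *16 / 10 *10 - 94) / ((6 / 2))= 297203 / 2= 148601.50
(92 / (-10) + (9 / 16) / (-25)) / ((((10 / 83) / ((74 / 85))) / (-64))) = 2665628 / 625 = 4265.00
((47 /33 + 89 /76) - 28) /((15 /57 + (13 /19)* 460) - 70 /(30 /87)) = -63715 /280896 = -0.23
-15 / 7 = -2.14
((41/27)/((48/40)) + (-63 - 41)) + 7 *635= 703447/162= 4342.27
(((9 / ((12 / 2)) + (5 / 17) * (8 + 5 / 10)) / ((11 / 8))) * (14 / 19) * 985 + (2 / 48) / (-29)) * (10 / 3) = 1535653355 / 218196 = 7037.95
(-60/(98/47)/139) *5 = -7050/6811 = -1.04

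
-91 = -91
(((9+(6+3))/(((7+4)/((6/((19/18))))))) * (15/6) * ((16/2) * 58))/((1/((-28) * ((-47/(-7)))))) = -423947520/209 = -2028457.03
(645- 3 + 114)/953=756/953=0.79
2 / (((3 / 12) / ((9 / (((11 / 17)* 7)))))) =1224 / 77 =15.90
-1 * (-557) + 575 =1132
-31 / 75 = -0.41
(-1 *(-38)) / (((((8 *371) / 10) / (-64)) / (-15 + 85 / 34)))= 38000 / 371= 102.43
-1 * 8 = -8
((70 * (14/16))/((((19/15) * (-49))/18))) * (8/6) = -450/19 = -23.68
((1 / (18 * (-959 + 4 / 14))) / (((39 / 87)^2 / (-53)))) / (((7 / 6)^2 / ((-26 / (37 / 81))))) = -4813884 / 7531979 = -0.64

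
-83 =-83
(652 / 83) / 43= 652 / 3569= 0.18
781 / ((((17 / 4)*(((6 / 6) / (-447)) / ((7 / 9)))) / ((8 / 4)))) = -127777.73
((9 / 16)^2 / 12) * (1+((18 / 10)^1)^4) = 0.30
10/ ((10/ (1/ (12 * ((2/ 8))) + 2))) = 7/ 3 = 2.33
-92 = -92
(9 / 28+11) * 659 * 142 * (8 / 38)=29664226 / 133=223039.29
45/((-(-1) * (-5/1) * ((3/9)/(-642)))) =17334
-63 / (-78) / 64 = 21 / 1664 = 0.01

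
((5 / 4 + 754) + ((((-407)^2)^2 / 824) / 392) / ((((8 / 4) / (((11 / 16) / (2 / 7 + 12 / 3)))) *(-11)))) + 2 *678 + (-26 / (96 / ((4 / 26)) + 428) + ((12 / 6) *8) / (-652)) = 2832907244315371 / 1899021250560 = 1491.77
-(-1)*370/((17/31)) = 11470/17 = 674.71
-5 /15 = -0.33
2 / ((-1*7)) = -2 / 7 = -0.29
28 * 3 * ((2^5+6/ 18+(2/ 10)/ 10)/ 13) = 67942/ 325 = 209.05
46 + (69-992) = -877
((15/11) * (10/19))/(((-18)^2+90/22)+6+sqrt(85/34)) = 220500/102640451 - 330 * sqrt(10)/102640451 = 0.00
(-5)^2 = 25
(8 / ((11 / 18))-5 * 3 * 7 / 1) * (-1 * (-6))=-6066 / 11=-551.45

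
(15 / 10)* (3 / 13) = 9 / 26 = 0.35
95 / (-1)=-95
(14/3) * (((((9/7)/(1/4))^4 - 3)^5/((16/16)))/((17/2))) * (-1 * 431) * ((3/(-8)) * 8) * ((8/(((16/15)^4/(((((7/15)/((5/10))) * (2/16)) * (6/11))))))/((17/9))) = 513845414438263217414929093951250913375/21203873086493971951616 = 24233563950425755.56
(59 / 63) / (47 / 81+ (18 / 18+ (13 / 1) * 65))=531 / 480011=0.00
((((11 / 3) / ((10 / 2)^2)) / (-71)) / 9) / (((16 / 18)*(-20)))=11 / 852000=0.00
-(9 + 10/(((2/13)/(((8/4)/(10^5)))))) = -90013/10000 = -9.00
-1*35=-35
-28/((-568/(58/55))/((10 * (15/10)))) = 0.78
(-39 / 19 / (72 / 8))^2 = 169 / 3249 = 0.05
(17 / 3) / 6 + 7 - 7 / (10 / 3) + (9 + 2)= 16.84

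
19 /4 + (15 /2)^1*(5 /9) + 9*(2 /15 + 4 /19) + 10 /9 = 44879 /3420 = 13.12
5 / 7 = 0.71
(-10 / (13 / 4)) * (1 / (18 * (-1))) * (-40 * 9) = -800 / 13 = -61.54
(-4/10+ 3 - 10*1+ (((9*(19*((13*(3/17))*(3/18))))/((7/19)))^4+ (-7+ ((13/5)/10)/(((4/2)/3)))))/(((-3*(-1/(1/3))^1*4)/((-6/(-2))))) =26521067594368140247/320854273600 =82657672.90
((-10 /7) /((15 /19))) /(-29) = 38 /609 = 0.06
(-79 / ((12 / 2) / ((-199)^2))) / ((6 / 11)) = -34413269 / 36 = -955924.14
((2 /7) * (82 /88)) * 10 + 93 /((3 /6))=14527 /77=188.66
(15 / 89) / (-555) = -0.00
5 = 5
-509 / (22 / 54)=-13743 / 11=-1249.36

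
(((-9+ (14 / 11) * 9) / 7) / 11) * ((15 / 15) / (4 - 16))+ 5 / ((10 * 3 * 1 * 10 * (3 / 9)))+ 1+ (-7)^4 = 2402.05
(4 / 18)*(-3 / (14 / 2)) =-0.10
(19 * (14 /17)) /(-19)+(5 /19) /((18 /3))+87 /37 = 112699 /71706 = 1.57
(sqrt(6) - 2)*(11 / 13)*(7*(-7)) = 1078 / 13 - 539*sqrt(6) / 13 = -18.64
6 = 6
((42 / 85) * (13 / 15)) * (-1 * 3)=-546 / 425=-1.28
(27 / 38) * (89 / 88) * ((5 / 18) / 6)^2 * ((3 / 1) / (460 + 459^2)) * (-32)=-2225 / 3177249768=-0.00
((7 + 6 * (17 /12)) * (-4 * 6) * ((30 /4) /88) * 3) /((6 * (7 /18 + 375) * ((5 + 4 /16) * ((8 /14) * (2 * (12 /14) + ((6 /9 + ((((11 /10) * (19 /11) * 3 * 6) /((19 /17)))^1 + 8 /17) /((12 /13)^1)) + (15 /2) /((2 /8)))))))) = -2490075 /11682494879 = -0.00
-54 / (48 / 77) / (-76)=1.14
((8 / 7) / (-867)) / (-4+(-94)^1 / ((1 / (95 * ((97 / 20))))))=16 / 525751401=0.00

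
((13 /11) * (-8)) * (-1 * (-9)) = -936 /11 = -85.09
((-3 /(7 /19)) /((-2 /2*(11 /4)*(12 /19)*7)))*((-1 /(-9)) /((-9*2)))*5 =-1805 /87318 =-0.02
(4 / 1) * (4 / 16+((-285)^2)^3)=2143527953062501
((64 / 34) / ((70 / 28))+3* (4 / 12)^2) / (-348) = -277 / 88740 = -0.00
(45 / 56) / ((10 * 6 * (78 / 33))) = 33 / 5824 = 0.01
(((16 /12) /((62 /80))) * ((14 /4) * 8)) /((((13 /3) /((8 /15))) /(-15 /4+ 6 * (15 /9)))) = 44800 /1209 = 37.06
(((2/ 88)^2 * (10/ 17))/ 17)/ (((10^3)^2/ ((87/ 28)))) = 87/ 1566611200000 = 0.00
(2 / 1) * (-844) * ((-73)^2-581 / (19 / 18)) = -153258584 / 19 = -8066241.26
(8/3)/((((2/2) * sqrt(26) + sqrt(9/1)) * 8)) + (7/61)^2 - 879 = -55605791/63257 + sqrt(26)/51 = -878.95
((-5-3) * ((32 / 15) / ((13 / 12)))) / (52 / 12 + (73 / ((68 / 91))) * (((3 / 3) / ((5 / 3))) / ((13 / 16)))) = -52224 / 253513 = -0.21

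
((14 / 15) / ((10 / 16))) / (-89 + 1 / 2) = -224 / 13275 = -0.02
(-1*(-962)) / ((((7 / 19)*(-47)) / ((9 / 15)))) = -54834 / 1645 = -33.33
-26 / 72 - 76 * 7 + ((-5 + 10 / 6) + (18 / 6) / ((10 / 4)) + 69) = -83789 / 180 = -465.49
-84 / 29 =-2.90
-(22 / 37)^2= -484 / 1369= -0.35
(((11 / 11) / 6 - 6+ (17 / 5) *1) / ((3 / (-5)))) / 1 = 73 / 18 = 4.06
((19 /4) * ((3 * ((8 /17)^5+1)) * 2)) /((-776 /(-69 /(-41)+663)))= -564113845125 /22587085156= -24.98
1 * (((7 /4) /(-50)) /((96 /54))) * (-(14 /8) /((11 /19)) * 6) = 25137 /70400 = 0.36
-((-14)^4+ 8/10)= -192084/5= -38416.80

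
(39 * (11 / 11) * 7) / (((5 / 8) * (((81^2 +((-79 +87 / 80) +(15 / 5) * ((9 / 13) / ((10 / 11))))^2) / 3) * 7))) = 202475520 / 13282672009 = 0.02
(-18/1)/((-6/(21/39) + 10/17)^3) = 15166431/990692608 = 0.02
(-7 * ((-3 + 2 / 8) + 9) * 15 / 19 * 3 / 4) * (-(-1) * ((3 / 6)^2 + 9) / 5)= -58275 / 1216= -47.92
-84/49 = -12/7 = -1.71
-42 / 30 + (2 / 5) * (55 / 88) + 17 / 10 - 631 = -12609 / 20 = -630.45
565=565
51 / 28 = 1.82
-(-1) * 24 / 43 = 24 / 43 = 0.56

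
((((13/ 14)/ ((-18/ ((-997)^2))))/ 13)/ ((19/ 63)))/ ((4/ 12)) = -2982027/ 76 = -39237.20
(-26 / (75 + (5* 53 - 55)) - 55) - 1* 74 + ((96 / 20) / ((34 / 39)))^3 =1323829649 / 35005125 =37.82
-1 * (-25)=25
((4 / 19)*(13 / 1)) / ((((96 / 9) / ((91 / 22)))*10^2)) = 3549 / 334400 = 0.01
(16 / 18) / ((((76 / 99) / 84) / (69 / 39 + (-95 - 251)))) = -8269800 / 247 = -33480.97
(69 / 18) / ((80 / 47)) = 2.25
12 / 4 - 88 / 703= 2.87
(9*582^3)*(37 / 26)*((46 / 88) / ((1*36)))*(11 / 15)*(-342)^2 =204399341867187 / 65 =3144605259495.18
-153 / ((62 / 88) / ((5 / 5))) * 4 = -26928 / 31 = -868.65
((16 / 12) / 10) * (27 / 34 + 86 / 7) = 3113 / 1785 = 1.74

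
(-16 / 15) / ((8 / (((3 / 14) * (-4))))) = 4 / 35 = 0.11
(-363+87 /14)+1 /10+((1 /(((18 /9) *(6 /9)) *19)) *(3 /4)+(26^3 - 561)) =177244779 /10640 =16658.34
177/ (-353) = -177/ 353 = -0.50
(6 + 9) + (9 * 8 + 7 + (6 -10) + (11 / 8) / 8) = 5771 / 64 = 90.17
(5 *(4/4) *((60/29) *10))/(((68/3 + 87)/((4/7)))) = 36000/66787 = 0.54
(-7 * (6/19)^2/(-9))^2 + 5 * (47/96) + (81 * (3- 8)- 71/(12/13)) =-1999490015/4170272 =-479.46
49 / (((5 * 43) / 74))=3626 / 215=16.87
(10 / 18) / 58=5 / 522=0.01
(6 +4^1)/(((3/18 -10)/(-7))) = 420/59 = 7.12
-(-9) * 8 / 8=9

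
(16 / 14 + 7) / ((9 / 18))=114 / 7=16.29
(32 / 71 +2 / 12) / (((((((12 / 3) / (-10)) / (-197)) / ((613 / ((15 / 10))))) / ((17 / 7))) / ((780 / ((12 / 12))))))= 350949580150 / 1491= 235378658.72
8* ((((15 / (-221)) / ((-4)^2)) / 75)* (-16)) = 0.01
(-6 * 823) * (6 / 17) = -29628 / 17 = -1742.82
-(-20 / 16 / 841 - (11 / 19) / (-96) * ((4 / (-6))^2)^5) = 15644837 / 11322527652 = 0.00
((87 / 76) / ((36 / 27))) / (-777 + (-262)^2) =261 / 20631568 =0.00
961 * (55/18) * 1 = 52855/18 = 2936.39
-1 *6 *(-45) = 270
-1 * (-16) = 16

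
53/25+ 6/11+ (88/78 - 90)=-924563/10725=-86.21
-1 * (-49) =49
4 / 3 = 1.33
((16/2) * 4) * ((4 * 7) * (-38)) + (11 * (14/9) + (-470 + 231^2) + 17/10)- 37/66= 9336319/495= 18861.25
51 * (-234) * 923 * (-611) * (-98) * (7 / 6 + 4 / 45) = -4140577891086 / 5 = -828115578217.20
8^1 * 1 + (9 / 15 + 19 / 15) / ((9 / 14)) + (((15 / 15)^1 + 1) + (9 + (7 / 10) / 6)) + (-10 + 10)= 11891 / 540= 22.02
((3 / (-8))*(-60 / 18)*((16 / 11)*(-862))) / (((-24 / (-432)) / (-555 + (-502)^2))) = -7093604880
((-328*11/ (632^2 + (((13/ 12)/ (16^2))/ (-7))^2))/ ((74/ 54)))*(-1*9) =405425727995904/ 6833990698801261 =0.06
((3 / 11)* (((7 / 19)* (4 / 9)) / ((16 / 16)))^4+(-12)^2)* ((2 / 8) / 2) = 56432458178 / 3135132297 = 18.00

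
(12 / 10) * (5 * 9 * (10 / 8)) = 135 / 2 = 67.50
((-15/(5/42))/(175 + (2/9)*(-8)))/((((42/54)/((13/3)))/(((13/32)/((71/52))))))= -533871/442756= -1.21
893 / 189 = 4.72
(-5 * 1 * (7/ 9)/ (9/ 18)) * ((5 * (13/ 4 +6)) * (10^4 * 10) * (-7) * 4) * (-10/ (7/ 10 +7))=-129500000000/ 99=-1308080808.08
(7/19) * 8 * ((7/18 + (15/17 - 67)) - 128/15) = -3181388/14535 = -218.88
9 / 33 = 3 / 11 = 0.27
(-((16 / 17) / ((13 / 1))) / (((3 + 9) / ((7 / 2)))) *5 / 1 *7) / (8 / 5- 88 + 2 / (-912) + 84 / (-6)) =372400 / 50590657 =0.01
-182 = -182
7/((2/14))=49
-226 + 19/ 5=-1111/ 5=-222.20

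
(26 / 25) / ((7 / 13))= 338 / 175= 1.93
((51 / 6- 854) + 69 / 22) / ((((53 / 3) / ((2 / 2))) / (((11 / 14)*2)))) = -27798 / 371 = -74.93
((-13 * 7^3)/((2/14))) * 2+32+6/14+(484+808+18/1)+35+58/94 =-20084777/329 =-61047.95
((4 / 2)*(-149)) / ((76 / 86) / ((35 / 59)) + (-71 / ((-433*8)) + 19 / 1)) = -1553569360 / 106926223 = -14.53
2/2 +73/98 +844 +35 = 880.74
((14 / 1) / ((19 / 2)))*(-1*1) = -28 / 19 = -1.47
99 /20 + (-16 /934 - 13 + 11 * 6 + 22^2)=5061653 /9340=541.93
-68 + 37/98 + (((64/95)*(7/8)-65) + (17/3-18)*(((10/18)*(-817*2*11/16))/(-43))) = -312742091/1005480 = -311.04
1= 1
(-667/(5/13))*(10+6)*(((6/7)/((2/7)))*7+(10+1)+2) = -4717024/5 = -943404.80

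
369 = 369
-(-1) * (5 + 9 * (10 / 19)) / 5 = 37 / 19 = 1.95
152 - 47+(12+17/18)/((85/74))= 88946/765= 116.27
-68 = -68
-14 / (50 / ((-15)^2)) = -63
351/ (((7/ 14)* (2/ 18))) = 6318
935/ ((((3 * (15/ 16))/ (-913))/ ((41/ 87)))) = -143039.00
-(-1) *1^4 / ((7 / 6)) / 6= 1 / 7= 0.14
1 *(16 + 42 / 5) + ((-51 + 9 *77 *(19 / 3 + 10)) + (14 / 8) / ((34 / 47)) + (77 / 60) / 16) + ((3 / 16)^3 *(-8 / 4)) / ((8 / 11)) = 47189110057 / 4177920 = 11294.88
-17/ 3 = -5.67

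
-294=-294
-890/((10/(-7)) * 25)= 623/25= 24.92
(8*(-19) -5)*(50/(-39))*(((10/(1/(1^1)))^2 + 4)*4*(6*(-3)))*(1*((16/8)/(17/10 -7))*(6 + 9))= 8531320.75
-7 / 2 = -3.50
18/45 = 2/5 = 0.40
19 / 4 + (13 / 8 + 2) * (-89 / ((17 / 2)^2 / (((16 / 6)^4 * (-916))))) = 19367938403 / 93636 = 206842.86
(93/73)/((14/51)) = 4743/1022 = 4.64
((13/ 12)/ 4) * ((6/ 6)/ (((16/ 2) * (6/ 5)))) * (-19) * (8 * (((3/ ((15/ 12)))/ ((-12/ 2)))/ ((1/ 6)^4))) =2223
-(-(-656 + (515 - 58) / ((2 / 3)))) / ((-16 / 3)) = -177 / 32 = -5.53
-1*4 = -4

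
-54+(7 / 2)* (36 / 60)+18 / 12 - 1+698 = 3233 / 5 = 646.60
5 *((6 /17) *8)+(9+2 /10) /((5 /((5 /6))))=3991 /255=15.65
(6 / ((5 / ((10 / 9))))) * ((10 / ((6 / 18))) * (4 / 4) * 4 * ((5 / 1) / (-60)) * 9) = -120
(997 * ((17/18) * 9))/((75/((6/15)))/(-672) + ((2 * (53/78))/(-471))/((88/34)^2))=-8438455849824/278260001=-30325.80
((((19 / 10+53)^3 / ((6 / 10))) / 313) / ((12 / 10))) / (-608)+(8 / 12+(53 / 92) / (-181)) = -103463500829 / 190136532480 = -0.54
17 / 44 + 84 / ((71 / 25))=93607 / 3124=29.96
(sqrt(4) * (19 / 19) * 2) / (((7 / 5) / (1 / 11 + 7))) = 1560 / 77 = 20.26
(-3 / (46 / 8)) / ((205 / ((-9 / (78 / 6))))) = 108 / 61295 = 0.00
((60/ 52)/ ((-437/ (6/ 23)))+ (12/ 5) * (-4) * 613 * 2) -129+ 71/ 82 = -637383427973/ 53571830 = -11897.73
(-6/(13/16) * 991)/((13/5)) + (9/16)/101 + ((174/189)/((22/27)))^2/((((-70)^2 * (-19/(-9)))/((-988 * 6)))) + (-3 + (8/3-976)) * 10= -74852064721551581/5950683538800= -12578.73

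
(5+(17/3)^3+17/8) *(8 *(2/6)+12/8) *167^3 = 4755619032725/1296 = 3669459130.19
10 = 10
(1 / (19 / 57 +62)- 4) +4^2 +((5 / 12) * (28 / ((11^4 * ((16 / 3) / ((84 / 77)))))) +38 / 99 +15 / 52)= 8129029199 / 640660878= 12.69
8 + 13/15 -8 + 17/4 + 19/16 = 1513/240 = 6.30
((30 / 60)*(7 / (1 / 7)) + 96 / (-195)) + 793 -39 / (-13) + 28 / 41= 4374281 / 5330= 820.69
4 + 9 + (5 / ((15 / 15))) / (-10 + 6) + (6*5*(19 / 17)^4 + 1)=19898091 / 334084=59.56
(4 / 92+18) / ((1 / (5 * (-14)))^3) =-142345000 / 23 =-6188913.04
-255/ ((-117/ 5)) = 10.90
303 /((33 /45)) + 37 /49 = 223112 /539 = 413.94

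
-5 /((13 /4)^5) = -5120 /371293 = -0.01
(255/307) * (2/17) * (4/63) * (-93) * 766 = -949840/2149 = -441.99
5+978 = 983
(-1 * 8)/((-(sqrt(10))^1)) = 4 * sqrt(10)/5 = 2.53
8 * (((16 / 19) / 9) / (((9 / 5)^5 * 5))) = 0.01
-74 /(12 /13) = -481 /6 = -80.17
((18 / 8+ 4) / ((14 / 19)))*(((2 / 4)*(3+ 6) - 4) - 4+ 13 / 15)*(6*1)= -7505 / 56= -134.02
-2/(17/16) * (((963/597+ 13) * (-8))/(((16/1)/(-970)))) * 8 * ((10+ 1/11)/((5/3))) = -646183.18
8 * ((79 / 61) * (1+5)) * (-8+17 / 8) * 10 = -222780 / 61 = -3652.13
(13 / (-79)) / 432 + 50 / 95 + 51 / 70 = 28471171 / 22695120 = 1.25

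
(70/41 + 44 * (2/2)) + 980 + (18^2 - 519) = 34059/41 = 830.71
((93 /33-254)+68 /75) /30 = -206477 /24750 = -8.34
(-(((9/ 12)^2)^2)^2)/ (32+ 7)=-2187/ 851968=-0.00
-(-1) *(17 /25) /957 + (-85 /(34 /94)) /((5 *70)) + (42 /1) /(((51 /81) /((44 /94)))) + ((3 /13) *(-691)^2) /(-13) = -381975744947117 /45228633450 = -8445.44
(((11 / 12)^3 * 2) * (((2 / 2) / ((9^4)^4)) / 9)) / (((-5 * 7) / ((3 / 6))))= -1331 / 1008635949195834093120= -0.00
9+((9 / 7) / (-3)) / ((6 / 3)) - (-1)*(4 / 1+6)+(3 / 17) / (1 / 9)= 4849 / 238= 20.37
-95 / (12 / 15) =-118.75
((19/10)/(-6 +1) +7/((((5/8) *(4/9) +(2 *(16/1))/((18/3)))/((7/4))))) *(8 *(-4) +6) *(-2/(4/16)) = 947024/2525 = 375.06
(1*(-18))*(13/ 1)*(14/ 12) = -273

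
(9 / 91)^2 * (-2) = -162 / 8281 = -0.02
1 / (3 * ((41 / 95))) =0.77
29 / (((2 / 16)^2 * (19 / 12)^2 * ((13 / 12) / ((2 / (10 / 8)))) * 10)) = 12828672 / 117325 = 109.34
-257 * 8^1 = -2056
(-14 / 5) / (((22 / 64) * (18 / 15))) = -224 / 33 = -6.79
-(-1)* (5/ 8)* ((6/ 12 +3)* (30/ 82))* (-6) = -1575/ 328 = -4.80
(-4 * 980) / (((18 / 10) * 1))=-19600 / 9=-2177.78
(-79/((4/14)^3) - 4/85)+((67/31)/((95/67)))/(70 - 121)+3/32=-16279254899/4806240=-3387.11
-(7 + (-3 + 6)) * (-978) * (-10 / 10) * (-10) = 97800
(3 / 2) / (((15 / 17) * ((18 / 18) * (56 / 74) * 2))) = 629 / 560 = 1.12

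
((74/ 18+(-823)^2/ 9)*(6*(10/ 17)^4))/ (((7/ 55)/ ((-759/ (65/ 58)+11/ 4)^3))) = -502359113784921273625525/ 3853408377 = -130367473321377.81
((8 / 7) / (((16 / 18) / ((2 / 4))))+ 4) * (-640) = -2971.43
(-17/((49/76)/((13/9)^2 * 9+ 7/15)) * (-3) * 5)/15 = 1118872/2205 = 507.42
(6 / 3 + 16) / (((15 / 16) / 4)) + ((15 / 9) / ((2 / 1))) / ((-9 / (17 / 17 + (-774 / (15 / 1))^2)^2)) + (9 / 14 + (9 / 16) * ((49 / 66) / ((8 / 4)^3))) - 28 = -43699146734101 / 66528000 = -656853.46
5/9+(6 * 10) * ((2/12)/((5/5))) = 95/9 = 10.56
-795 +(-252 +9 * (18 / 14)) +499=-3755 / 7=-536.43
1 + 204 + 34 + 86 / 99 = 23747 / 99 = 239.87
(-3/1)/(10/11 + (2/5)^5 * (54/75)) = -2578125/787586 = -3.27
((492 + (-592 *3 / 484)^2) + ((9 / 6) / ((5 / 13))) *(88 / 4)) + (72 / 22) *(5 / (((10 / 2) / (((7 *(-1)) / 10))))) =43115823 / 73205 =588.97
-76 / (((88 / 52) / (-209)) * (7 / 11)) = 103246 / 7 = 14749.43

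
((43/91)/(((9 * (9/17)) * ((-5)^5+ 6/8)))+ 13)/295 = 1197497107/27174039165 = 0.04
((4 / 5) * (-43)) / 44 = -43 / 55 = -0.78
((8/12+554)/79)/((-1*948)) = -416/56169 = -0.01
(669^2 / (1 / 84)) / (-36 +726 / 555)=-3477548970 / 3209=-1083686.19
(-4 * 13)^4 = 7311616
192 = 192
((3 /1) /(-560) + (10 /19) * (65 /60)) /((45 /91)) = 234377 /205200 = 1.14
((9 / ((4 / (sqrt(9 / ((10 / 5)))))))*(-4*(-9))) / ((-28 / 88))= -2673*sqrt(2) / 7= -540.03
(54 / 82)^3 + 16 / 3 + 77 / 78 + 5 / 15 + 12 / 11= 158289353 / 19711406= 8.03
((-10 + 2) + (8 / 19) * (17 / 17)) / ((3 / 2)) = -96 / 19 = -5.05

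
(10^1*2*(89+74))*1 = 3260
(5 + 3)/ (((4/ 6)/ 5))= 60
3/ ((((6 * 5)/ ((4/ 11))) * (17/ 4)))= 8/ 935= 0.01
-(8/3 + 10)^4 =-2085136/81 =-25742.42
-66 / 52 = -33 / 26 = -1.27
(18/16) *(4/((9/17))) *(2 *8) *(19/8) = 323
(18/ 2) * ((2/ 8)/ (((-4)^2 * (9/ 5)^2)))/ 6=25/ 3456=0.01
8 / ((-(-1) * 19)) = 8 / 19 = 0.42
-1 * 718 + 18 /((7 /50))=-4126 /7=-589.43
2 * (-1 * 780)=-1560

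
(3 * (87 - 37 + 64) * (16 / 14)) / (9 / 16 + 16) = 43776 / 1855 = 23.60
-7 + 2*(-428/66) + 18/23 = -14563/759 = -19.19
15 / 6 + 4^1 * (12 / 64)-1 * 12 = -35 / 4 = -8.75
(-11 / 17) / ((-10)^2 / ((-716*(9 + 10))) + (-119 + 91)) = 37411 / 1619301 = 0.02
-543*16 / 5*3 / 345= -8688 / 575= -15.11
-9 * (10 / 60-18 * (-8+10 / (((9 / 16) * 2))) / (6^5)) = -40 / 27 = -1.48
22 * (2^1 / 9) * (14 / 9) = 616 / 81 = 7.60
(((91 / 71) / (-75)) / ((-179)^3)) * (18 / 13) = 42 / 10180226725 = 0.00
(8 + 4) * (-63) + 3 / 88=-755.97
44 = 44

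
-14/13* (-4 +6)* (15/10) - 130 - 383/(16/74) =-198079/104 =-1904.61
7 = 7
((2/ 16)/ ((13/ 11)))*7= 77/ 104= 0.74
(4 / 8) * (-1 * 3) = -3 / 2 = -1.50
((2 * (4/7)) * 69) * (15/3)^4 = 345000/7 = 49285.71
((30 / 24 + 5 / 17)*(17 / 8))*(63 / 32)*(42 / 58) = 138915 / 29696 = 4.68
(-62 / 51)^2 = 3844 / 2601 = 1.48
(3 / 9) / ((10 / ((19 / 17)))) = 19 / 510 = 0.04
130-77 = 53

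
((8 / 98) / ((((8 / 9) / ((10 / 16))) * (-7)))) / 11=-45 / 60368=-0.00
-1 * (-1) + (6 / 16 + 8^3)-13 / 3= 12217 / 24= 509.04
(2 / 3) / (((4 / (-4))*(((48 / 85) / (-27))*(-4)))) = -255 / 32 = -7.97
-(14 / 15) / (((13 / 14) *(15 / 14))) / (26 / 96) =-43904 / 12675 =-3.46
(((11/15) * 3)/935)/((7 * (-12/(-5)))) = 1/7140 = 0.00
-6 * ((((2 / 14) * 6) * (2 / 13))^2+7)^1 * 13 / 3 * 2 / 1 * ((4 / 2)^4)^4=-15233449984 / 637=-23914364.18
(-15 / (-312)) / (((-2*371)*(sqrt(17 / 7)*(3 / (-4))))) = 5*sqrt(119) / 983892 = 0.00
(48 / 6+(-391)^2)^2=23375046321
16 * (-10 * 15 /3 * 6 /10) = -480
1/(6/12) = 2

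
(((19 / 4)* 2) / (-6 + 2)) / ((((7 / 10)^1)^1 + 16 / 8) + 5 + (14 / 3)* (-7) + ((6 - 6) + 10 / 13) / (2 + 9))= 40755 / 427228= 0.10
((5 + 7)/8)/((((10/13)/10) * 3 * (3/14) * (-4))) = -91/12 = -7.58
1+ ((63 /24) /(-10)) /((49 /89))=293 /560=0.52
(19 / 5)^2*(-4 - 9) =-4693 / 25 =-187.72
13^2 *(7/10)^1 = 1183/10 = 118.30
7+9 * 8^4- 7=36864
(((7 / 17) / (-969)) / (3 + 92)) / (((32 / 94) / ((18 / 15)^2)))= -987 / 52164500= -0.00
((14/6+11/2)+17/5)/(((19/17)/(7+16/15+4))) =1036949/8550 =121.28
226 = 226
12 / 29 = 0.41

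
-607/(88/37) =-22459/88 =-255.22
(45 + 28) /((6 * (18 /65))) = 4745 /108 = 43.94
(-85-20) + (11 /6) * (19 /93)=-58381 /558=-104.63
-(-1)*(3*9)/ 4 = 27/ 4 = 6.75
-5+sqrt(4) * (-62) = -129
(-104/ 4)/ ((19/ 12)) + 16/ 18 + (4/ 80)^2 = -1062229/ 68400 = -15.53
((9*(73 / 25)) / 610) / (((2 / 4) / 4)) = 2628 / 7625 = 0.34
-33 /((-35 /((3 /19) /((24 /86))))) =1419 /2660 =0.53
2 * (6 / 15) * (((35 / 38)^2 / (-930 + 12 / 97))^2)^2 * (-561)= -7455948405337589609375 / 23981434527127487122395622960128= -0.00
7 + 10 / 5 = 9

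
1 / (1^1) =1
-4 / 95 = -0.04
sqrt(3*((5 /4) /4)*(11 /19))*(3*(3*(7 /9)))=7*sqrt(3135) /76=5.16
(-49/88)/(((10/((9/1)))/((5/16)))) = -441/2816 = -0.16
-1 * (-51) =51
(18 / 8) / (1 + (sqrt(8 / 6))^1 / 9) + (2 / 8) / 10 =22109 / 9560 -81*sqrt(3) / 478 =2.02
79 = 79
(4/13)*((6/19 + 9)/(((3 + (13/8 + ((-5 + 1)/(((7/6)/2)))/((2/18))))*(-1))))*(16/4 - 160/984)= 6237952/32376019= 0.19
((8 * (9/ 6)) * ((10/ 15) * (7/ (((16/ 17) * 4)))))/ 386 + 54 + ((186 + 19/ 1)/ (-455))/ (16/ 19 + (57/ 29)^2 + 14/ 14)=691178217547/ 12809187664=53.96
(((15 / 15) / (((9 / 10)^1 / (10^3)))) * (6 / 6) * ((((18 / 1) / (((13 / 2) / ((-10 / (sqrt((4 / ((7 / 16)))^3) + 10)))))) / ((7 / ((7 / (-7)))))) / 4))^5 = -101922746767351562500000000000000000000 / 222640817047649966275582185693 + 40306743090320000000000000000000000000 * sqrt(7) / 222640817047649966275582185693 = 21194997.72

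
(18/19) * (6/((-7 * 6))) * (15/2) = -1.02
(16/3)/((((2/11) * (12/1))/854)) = 18788/9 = 2087.56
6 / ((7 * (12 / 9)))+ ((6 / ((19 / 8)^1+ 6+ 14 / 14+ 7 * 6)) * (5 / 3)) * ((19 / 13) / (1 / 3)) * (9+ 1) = 228829 / 24934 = 9.18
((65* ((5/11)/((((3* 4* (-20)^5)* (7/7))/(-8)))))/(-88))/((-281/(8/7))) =13/45697344000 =0.00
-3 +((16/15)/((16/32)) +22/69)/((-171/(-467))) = 24233/6555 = 3.70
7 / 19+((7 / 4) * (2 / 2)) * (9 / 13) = 1.58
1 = 1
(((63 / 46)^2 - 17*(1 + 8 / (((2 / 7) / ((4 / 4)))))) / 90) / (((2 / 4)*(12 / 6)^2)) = -1039219 / 380880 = -2.73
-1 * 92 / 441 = -92 / 441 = -0.21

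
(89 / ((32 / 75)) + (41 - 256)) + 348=10931 / 32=341.59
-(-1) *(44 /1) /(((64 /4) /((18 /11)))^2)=81 /176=0.46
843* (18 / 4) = 7587 / 2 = 3793.50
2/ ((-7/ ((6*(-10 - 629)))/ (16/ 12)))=10224/ 7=1460.57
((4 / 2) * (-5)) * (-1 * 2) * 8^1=160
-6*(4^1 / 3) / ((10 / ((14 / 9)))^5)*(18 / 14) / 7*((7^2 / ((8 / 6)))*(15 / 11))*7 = -235298 / 5011875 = -0.05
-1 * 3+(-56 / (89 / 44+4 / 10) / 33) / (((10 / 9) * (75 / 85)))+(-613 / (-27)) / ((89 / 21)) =3506416 / 2134665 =1.64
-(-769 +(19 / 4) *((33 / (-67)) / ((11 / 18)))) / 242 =103559 / 32428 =3.19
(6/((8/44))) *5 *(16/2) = 1320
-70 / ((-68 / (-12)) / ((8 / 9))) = -560 / 51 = -10.98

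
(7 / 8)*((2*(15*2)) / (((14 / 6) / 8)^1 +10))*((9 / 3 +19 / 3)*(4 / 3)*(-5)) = -78400 / 247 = -317.41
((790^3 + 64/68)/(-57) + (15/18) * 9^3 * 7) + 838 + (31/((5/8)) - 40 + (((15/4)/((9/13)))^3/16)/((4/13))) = -1543991452488637/178606080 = -8644674.65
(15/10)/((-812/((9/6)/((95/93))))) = -837/308560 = -0.00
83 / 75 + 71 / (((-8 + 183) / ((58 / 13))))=19907 / 6825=2.92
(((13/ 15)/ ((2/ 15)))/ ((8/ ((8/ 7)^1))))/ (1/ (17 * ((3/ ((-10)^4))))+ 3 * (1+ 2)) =663/ 146426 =0.00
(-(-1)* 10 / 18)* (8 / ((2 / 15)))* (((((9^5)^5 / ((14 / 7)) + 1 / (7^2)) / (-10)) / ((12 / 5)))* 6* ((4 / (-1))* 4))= 7035400279380155369948440600 / 147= 47859865846123505918016600.00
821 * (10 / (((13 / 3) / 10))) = 246300 / 13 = 18946.15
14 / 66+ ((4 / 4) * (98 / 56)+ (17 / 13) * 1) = 5611 / 1716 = 3.27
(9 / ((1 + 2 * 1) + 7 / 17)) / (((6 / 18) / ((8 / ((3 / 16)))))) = 9792 / 29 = 337.66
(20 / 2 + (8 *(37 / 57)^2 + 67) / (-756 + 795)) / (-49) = -1495745 / 6208839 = -0.24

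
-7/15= -0.47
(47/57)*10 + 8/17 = 8446/969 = 8.72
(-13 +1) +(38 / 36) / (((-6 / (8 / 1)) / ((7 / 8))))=-1429 / 108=-13.23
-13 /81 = -0.16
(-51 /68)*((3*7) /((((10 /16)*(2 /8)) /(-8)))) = 4032 /5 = 806.40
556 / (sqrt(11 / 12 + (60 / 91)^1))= 1112 *sqrt(469833) / 1721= 442.89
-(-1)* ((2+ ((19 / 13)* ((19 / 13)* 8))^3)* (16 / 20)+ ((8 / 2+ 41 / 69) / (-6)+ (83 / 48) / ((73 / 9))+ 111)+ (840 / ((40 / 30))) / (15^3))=4104.52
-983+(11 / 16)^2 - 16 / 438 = -55086461 / 56064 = -982.56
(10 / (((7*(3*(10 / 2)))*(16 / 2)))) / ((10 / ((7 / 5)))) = 1 / 600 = 0.00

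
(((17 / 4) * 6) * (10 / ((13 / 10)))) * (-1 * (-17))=43350 / 13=3334.62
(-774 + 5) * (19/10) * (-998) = 7290889/5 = 1458177.80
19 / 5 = 3.80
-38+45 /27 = -109 /3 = -36.33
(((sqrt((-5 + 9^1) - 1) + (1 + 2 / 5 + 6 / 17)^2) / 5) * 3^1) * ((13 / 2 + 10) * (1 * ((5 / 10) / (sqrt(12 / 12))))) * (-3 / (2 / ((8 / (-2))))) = 297 * sqrt(3) / 10 + 6593697 / 72250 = 142.70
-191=-191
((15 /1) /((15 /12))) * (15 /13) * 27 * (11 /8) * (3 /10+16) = 435699 /52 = 8378.83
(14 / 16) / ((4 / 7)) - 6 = -143 / 32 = -4.47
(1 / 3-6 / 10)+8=116 / 15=7.73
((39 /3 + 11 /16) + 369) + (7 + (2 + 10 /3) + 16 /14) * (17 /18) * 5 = 1349687 /3024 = 446.33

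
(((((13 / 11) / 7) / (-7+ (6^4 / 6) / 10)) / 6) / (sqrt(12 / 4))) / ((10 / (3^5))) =0.03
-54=-54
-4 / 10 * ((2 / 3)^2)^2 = -32 / 405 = -0.08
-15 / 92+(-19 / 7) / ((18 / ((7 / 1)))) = -1009 / 828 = -1.22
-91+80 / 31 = -2741 / 31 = -88.42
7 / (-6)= -7 / 6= -1.17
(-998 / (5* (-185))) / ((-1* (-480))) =0.00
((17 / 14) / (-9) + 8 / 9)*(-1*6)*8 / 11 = -760 / 231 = -3.29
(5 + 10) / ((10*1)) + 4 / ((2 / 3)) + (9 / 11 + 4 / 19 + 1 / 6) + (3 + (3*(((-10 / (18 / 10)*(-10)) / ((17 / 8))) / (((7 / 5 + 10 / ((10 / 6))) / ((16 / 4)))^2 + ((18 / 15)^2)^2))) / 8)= 2632164407 / 195276433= 13.48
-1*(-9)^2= -81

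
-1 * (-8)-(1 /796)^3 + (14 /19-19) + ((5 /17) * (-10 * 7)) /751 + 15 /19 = -1162399700805133 /122343714638528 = -9.50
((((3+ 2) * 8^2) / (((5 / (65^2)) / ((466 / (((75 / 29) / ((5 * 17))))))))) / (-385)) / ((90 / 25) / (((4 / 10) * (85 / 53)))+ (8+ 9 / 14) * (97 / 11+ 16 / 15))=-422423855360 / 3575341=-118149.25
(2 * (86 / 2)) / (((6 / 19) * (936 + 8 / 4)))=817 / 2814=0.29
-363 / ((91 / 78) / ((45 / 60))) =-233.36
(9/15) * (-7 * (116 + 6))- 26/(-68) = -87043/170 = -512.02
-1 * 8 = -8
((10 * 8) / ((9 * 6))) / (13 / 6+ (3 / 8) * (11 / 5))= 1600 / 3231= 0.50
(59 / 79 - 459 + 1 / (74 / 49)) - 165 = -3639667 / 5846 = -622.59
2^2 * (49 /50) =98 /25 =3.92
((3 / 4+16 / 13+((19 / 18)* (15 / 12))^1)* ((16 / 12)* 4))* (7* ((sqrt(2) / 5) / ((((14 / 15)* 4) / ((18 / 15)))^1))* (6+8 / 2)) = 3089* sqrt(2) / 39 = 112.01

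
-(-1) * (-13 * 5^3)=-1625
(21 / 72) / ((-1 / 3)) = -7 / 8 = -0.88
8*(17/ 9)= 15.11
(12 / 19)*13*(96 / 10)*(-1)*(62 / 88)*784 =-45497088 / 1045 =-43537.88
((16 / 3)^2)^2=65536 / 81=809.09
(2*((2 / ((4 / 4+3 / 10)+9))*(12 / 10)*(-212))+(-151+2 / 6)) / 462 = -5506 / 10197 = -0.54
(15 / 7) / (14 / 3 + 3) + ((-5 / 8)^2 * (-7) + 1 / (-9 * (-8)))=-226367 / 92736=-2.44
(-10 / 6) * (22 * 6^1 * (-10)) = 2200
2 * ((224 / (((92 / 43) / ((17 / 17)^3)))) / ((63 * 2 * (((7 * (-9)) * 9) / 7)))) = -344 / 16767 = -0.02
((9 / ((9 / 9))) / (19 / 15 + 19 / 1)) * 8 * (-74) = -4995 / 19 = -262.89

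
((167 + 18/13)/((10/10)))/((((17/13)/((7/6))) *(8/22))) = 168553/408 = 413.12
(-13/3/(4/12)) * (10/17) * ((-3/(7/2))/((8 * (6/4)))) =65/119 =0.55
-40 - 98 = -138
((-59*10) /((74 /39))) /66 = -4.71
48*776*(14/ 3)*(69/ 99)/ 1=3997952/ 33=121150.06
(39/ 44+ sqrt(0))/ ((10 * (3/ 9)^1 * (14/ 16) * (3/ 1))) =39/ 385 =0.10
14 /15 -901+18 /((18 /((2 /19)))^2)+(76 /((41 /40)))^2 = 125550927787 /27307845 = 4597.61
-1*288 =-288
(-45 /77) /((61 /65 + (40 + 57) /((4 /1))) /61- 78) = 237900 /31583629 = 0.01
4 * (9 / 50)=18 / 25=0.72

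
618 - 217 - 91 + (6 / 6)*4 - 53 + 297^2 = 88470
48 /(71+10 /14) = 168 /251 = 0.67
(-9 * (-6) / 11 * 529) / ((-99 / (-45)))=142830 / 121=1180.41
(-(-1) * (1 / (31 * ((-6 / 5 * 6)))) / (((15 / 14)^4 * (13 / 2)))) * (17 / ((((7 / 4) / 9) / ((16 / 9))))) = -0.08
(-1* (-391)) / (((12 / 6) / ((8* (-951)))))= -1487364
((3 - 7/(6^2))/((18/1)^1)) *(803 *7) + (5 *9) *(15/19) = 11224099/12312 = 911.64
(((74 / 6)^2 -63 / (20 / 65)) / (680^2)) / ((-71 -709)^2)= -379 / 2025533952000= -0.00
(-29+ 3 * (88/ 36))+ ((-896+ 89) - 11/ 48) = -39787/ 48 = -828.90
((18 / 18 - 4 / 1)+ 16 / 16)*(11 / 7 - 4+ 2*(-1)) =62 / 7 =8.86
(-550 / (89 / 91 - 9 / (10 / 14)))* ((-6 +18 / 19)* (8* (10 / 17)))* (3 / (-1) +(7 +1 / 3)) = -1041040000 / 213503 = -4876.00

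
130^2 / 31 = 16900 / 31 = 545.16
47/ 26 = 1.81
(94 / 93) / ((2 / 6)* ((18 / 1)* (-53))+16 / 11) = -517 / 161913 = -0.00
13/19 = 0.68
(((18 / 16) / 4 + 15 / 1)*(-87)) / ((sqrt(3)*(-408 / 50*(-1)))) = -118175*sqrt(3) / 2176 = -94.06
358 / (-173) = -358 / 173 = -2.07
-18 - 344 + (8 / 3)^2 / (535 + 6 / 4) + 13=-3370165 / 9657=-348.99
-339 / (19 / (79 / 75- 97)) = 813148 / 475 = 1711.89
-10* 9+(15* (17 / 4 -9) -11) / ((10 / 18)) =-4761 / 20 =-238.05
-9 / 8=-1.12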